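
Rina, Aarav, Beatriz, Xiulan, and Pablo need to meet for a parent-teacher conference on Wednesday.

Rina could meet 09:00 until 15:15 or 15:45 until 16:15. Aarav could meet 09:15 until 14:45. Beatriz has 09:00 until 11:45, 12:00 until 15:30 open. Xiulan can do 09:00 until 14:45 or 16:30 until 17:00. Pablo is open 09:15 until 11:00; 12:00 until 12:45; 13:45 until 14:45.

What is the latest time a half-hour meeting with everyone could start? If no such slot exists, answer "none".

Rina ∩ Aarav: 09:15-14:45.
Rina ∩ Aarav ∩ Beatriz: 09:15-11:45, 12:00-14:45.
Rina ∩ Aarav ∩ Beatriz ∩ Xiulan: 09:15-11:45, 12:00-14:45.
Rina ∩ Aarav ∩ Beatriz ∩ Xiulan ∩ Pablo: 09:15-11:00, 12:00-12:45, 13:45-14:45.
The last common window of at least 30 minutes is 13:45-14:45; a 30-minute meeting can start as late as 14:15 and still end by 14:45.

14:15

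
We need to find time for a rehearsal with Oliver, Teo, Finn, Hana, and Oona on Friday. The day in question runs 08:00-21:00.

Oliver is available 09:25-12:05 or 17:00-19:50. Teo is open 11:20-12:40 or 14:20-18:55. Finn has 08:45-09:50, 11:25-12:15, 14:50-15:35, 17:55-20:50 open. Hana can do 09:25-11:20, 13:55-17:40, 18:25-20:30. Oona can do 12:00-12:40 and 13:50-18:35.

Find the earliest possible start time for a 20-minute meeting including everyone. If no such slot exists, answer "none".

Oliver ∩ Teo: 11:20-12:05, 17:00-18:55.
Oliver ∩ Teo ∩ Finn: 11:25-12:05, 17:55-18:55.
Oliver ∩ Teo ∩ Finn ∩ Hana: 18:25-18:55.
Oliver ∩ Teo ∩ Finn ∩ Hana ∩ Oona: 18:25-18:35.
No common window is at least 20 minutes long.

none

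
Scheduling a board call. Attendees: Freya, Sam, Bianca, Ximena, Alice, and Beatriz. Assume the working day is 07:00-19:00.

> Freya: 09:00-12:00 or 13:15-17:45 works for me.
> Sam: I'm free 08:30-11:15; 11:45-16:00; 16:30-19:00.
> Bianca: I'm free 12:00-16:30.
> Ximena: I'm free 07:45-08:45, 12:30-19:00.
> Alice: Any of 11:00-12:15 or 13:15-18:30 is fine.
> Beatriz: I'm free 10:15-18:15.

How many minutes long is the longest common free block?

Freya ∩ Sam: 09:00-11:15, 11:45-12:00, 13:15-16:00, 16:30-17:45.
Freya ∩ Sam ∩ Bianca: 13:15-16:00.
Freya ∩ Sam ∩ Bianca ∩ Ximena: 13:15-16:00.
Freya ∩ Sam ∩ Bianca ∩ Ximena ∩ Alice: 13:15-16:00.
Freya ∩ Sam ∩ Bianca ∩ Ximena ∩ Alice ∩ Beatriz: 13:15-16:00.
So the common availability across everyone is 13:15-16:00.
The longest is 13:15-16:00 at 165 minutes.

165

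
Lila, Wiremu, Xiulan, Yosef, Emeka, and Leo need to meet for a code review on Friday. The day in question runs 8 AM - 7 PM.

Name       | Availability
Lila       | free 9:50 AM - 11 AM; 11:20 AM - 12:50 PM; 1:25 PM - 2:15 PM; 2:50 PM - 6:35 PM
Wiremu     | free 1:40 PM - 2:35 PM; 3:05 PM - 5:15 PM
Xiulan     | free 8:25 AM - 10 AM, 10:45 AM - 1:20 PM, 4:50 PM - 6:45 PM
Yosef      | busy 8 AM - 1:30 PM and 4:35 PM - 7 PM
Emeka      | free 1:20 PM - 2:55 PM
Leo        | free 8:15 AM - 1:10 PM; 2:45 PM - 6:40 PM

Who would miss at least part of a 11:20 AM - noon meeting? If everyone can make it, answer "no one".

Emeka, Wiremu, Yosef

Lila free: 09:50-11:00, 11:20-12:50, 13:25-14:15, 14:50-18:35.
Wiremu free: 13:40-14:35, 15:05-17:15.
Xiulan free: 08:25-10:00, 10:45-13:20, 16:50-18:45.
Yosef free: 13:30-16:35 (invert busy blocks within the working day).
Emeka free: 13:20-14:55.
Leo free: 08:15-13:10, 14:45-18:40.
Lila: free for 11:20-12:00. Wiremu: not fully free for 11:20-12:00. Xiulan: free for 11:20-12:00. Yosef: not fully free for 11:20-12:00. Emeka: not fully free for 11:20-12:00. Leo: free for 11:20-12:00.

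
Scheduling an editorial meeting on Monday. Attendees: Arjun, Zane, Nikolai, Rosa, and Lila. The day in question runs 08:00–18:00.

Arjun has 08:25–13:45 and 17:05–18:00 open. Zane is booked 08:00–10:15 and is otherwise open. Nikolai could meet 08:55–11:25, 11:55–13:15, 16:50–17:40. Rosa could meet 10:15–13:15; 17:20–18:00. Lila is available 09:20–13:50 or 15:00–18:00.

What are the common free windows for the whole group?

10:15-11:25, 11:55-13:15, 17:20-17:40

Arjun free: 08:25-13:45, 17:05-18:00.
Zane free: 10:15-18:00 (invert busy blocks within the working day).
Nikolai free: 08:55-11:25, 11:55-13:15, 16:50-17:40.
Rosa free: 10:15-13:15, 17:20-18:00.
Lila free: 09:20-13:50, 15:00-18:00.
Arjun ∩ Zane: 10:15-13:45, 17:05-18:00.
Arjun ∩ Zane ∩ Nikolai: 10:15-11:25, 11:55-13:15, 17:05-17:40.
Arjun ∩ Zane ∩ Nikolai ∩ Rosa: 10:15-11:25, 11:55-13:15, 17:20-17:40.
Arjun ∩ Zane ∩ Nikolai ∩ Rosa ∩ Lila: 10:15-11:25, 11:55-13:15, 17:20-17:40.
So the common availability across everyone is 10:15-11:25, 11:55-13:15, 17:20-17:40.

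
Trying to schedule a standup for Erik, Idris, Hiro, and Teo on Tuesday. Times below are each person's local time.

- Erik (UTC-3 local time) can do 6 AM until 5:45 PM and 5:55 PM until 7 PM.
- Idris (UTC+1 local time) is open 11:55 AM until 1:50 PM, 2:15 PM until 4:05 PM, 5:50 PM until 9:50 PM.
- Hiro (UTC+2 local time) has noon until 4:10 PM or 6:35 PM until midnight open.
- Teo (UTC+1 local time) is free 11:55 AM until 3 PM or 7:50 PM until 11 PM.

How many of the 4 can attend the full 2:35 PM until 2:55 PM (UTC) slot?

2

Erik in UTC: 09:00-20:45, 20:55-22:00 (add 3h to convert from UTC-3).
Idris in UTC: 10:55-12:50, 13:15-15:05, 16:50-20:50 (subtract 1h to convert from UTC+1).
Hiro in UTC: 10:00-14:10, 16:35-22:00 (subtract 2h to convert from UTC+2).
Teo in UTC: 10:55-14:00, 18:50-22:00 (subtract 1h to convert from UTC+1).
Erik and Idris can make the full 14:35-14:55 slot — that's 2.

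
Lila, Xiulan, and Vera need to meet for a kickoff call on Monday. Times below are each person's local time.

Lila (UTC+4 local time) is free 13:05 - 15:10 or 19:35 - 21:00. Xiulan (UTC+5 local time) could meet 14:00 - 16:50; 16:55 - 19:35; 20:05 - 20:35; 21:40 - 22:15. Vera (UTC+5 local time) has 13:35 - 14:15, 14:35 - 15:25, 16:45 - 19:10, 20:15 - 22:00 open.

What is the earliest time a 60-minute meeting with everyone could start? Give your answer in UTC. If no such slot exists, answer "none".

none

Lila in UTC: 09:05-11:10, 15:35-17:00 (subtract 4h to convert from UTC+4).
Xiulan in UTC: 09:00-11:50, 11:55-14:35, 15:05-15:35, 16:40-17:15 (subtract 5h to convert from UTC+5).
Vera in UTC: 08:35-09:15, 09:35-10:25, 11:45-14:10, 15:15-17:00 (subtract 5h to convert from UTC+5).
Lila ∩ Xiulan: 09:05-11:10, 16:40-17:00.
Lila ∩ Xiulan ∩ Vera: 09:05-09:15, 09:35-10:25, 16:40-17:00.
No common window is at least 60 minutes long.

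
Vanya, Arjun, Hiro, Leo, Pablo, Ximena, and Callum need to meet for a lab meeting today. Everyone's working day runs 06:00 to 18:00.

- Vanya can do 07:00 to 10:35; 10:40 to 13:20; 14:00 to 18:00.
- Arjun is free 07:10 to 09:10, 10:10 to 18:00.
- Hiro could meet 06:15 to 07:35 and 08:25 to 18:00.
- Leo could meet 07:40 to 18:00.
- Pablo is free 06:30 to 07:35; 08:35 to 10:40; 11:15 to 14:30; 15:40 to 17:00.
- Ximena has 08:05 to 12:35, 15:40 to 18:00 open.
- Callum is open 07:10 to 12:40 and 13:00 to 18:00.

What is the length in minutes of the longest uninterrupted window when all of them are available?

Vanya ∩ Arjun: 07:10-09:10, 10:10-10:35, 10:40-13:20, 14:00-18:00.
Vanya ∩ Arjun ∩ Hiro: 07:10-07:35, 08:25-09:10, 10:10-10:35, 10:40-13:20, 14:00-18:00.
Vanya ∩ Arjun ∩ Hiro ∩ Leo: 08:25-09:10, 10:10-10:35, 10:40-13:20, 14:00-18:00.
Vanya ∩ Arjun ∩ Hiro ∩ Leo ∩ Pablo: 08:35-09:10, 10:10-10:35, 11:15-13:20, 14:00-14:30, 15:40-17:00.
Vanya ∩ Arjun ∩ Hiro ∩ Leo ∩ Pablo ∩ Ximena: 08:35-09:10, 10:10-10:35, 11:15-12:35, 15:40-17:00.
Vanya ∩ Arjun ∩ Hiro ∩ Leo ∩ Pablo ∩ Ximena ∩ Callum: 08:35-09:10, 10:10-10:35, 11:15-12:35, 15:40-17:00.
The longest is 11:15-12:35 at 80 minutes.

80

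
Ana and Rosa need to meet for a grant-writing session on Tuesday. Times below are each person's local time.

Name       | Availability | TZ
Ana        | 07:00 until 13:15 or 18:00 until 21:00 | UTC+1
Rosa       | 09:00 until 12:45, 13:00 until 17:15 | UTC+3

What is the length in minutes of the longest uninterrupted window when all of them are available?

225

Ana in UTC: 06:00-12:15, 17:00-20:00 (subtract 1h to convert from UTC+1).
Rosa in UTC: 06:00-09:45, 10:00-14:15 (subtract 3h to convert from UTC+3).
Ana ∩ Rosa: 06:00-09:45, 10:00-12:15.
The longest is 06:00-09:45 at 225 minutes.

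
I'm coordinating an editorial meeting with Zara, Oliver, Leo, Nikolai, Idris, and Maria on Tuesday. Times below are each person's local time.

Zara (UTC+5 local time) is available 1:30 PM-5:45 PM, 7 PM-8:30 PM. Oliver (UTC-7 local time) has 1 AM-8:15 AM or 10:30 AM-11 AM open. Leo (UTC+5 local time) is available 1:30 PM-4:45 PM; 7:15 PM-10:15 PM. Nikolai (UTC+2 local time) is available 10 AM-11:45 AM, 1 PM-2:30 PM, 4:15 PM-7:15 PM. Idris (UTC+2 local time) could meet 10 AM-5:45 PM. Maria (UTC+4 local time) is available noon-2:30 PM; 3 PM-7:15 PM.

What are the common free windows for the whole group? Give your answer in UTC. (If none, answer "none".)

Zara in UTC: 08:30-12:45, 14:00-15:30 (subtract 5h to convert from UTC+5).
Oliver in UTC: 08:00-15:15, 17:30-18:00 (add 7h to convert from UTC-7).
Leo in UTC: 08:30-11:45, 14:15-17:15 (subtract 5h to convert from UTC+5).
Nikolai in UTC: 08:00-09:45, 11:00-12:30, 14:15-17:15 (subtract 2h to convert from UTC+2).
Idris in UTC: 08:00-15:45 (subtract 2h to convert from UTC+2).
Maria in UTC: 08:00-10:30, 11:00-15:15 (subtract 4h to convert from UTC+4).
Zara ∩ Oliver: 08:30-12:45, 14:00-15:15.
Zara ∩ Oliver ∩ Leo: 08:30-11:45, 14:15-15:15.
Zara ∩ Oliver ∩ Leo ∩ Nikolai: 08:30-09:45, 11:00-11:45, 14:15-15:15.
Zara ∩ Oliver ∩ Leo ∩ Nikolai ∩ Idris: 08:30-09:45, 11:00-11:45, 14:15-15:15.
Zara ∩ Oliver ∩ Leo ∩ Nikolai ∩ Idris ∩ Maria: 08:30-09:45, 11:00-11:45, 14:15-15:15.

08:30-09:45, 11:00-11:45, 14:15-15:15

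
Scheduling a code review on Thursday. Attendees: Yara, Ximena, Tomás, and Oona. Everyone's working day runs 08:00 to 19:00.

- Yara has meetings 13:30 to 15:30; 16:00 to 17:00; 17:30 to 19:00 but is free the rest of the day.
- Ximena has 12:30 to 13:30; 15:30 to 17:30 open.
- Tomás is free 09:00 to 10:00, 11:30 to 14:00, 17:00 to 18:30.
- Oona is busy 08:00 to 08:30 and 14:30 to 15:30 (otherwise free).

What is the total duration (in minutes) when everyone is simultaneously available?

90

Yara free: 08:00-13:30, 15:30-16:00, 17:00-17:30 (invert busy blocks within the working day).
Ximena free: 12:30-13:30, 15:30-17:30.
Tomás free: 09:00-10:00, 11:30-14:00, 17:00-18:30.
Oona free: 08:30-14:30, 15:30-19:00 (invert busy blocks within the working day).
Yara ∩ Ximena: 12:30-13:30, 15:30-16:00, 17:00-17:30.
Yara ∩ Ximena ∩ Tomás: 12:30-13:30, 17:00-17:30.
Yara ∩ Ximena ∩ Tomás ∩ Oona: 12:30-13:30, 17:00-17:30.
So the common availability across everyone is 12:30-13:30, 17:00-17:30.
Summing the common windows: 60 + 30 = 90 minutes.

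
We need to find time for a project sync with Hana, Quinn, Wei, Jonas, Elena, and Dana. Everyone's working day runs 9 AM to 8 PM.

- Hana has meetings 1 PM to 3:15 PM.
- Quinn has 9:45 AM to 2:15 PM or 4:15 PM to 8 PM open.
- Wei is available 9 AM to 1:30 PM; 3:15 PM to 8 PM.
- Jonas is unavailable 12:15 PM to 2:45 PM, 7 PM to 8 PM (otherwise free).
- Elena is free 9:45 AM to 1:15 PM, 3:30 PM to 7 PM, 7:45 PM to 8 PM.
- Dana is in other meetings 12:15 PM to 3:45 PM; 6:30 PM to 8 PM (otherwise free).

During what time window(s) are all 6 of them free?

Hana free: 09:00-13:00, 15:15-20:00 (invert busy blocks within the working day).
Quinn free: 09:45-14:15, 16:15-20:00.
Wei free: 09:00-13:30, 15:15-20:00.
Jonas free: 09:00-12:15, 14:45-19:00 (invert busy blocks within the working day).
Elena free: 09:45-13:15, 15:30-19:00, 19:45-20:00.
Dana free: 09:00-12:15, 15:45-18:30 (invert busy blocks within the working day).
Hana ∩ Quinn: 09:45-13:00, 16:15-20:00.
Hana ∩ Quinn ∩ Wei: 09:45-13:00, 16:15-20:00.
Hana ∩ Quinn ∩ Wei ∩ Jonas: 09:45-12:15, 16:15-19:00.
Hana ∩ Quinn ∩ Wei ∩ Jonas ∩ Elena: 09:45-12:15, 16:15-19:00.
Hana ∩ Quinn ∩ Wei ∩ Jonas ∩ Elena ∩ Dana: 09:45-12:15, 16:15-18:30.

09:45-12:15, 16:15-18:30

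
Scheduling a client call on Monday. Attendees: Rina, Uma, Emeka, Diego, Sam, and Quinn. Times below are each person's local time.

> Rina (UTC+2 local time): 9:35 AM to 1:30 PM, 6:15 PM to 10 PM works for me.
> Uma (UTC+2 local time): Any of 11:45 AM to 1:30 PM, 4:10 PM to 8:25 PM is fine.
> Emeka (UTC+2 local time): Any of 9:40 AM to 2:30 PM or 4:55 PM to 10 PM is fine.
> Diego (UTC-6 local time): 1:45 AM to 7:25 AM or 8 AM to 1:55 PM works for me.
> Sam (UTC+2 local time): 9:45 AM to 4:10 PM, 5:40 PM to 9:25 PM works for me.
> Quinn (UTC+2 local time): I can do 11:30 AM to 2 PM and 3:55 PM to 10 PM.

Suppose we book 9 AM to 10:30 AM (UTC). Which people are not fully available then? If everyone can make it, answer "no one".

Quinn, Uma

Rina in UTC: 07:35-11:30, 16:15-20:00 (subtract 2h to convert from UTC+2).
Uma in UTC: 09:45-11:30, 14:10-18:25 (subtract 2h to convert from UTC+2).
Emeka in UTC: 07:40-12:30, 14:55-20:00 (subtract 2h to convert from UTC+2).
Diego in UTC: 07:45-13:25, 14:00-19:55 (add 6h to convert from UTC-6).
Sam in UTC: 07:45-14:10, 15:40-19:25 (subtract 2h to convert from UTC+2).
Quinn in UTC: 09:30-12:00, 13:55-20:00 (subtract 2h to convert from UTC+2).
Rina: free for 09:00-10:30. Uma: not fully free for 09:00-10:30. Emeka: free for 09:00-10:30. Diego: free for 09:00-10:30. Sam: free for 09:00-10:30. Quinn: not fully free for 09:00-10:30.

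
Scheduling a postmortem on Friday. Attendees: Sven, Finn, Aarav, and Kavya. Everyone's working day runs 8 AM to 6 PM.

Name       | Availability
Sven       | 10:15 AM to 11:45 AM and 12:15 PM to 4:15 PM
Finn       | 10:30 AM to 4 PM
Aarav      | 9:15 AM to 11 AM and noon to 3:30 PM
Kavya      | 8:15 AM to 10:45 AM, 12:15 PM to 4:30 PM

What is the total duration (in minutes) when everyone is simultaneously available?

210

Sven ∩ Finn: 10:30-11:45, 12:15-16:00.
Sven ∩ Finn ∩ Aarav: 10:30-11:00, 12:15-15:30.
Sven ∩ Finn ∩ Aarav ∩ Kavya: 10:30-10:45, 12:15-15:30.
Summing the common windows: 15 + 195 = 210 minutes.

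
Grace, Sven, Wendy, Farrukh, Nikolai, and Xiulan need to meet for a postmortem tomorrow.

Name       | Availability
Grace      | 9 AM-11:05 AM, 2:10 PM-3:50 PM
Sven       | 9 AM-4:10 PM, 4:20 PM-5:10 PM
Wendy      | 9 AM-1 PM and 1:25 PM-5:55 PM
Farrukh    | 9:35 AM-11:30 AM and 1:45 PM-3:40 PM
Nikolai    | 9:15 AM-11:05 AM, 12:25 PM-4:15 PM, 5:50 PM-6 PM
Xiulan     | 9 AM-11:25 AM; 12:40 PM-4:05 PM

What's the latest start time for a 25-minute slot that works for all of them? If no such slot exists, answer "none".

15:15

Grace ∩ Sven: 09:00-11:05, 14:10-15:50.
Grace ∩ Sven ∩ Wendy: 09:00-11:05, 14:10-15:50.
Grace ∩ Sven ∩ Wendy ∩ Farrukh: 09:35-11:05, 14:10-15:40.
Grace ∩ Sven ∩ Wendy ∩ Farrukh ∩ Nikolai: 09:35-11:05, 14:10-15:40.
Grace ∩ Sven ∩ Wendy ∩ Farrukh ∩ Nikolai ∩ Xiulan: 09:35-11:05, 14:10-15:40.
The last common window of at least 25 minutes is 14:10-15:40; a 25-minute meeting can start as late as 15:15 and still end by 15:40.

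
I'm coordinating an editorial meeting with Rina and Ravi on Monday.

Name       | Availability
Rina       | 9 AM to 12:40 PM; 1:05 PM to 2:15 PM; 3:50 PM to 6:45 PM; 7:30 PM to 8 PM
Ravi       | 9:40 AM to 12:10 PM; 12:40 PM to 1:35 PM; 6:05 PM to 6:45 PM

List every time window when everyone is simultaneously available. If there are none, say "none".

Rina ∩ Ravi: 09:40-12:10, 13:05-13:35, 18:05-18:45.

09:40-12:10, 13:05-13:35, 18:05-18:45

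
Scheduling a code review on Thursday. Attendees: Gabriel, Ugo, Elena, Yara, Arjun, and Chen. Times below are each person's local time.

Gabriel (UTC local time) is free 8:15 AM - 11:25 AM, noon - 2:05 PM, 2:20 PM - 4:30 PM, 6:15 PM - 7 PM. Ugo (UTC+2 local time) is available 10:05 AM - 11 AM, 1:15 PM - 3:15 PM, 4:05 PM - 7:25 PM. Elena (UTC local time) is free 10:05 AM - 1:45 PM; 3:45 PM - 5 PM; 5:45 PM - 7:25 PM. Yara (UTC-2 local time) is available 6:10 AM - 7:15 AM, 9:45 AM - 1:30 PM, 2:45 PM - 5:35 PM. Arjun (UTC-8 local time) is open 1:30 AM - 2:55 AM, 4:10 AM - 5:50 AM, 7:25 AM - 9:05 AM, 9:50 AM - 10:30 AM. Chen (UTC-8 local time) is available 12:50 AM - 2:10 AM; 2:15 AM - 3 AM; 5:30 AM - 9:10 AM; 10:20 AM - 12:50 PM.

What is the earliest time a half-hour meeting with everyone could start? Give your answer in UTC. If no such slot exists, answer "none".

Gabriel in UTC: 08:15-11:25, 12:00-14:05, 14:20-16:30, 18:15-19:00.
Ugo in UTC: 08:05-09:00, 11:15-13:15, 14:05-17:25 (subtract 2h to convert from UTC+2).
Elena in UTC: 10:05-13:45, 15:45-17:00, 17:45-19:25.
Yara in UTC: 08:10-09:15, 11:45-15:30, 16:45-19:35 (add 2h to convert from UTC-2).
Arjun in UTC: 09:30-10:55, 12:10-13:50, 15:25-17:05, 17:50-18:30 (add 8h to convert from UTC-8).
Chen in UTC: 08:50-10:10, 10:15-11:00, 13:30-17:10, 18:20-20:50 (add 8h to convert from UTC-8).
Gabriel ∩ Ugo: 08:15-09:00, 11:15-11:25, 12:00-13:15, 14:20-16:30.
Gabriel ∩ Ugo ∩ Elena: 11:15-11:25, 12:00-13:15, 15:45-16:30.
Gabriel ∩ Ugo ∩ Elena ∩ Yara: 12:00-13:15.
Gabriel ∩ Ugo ∩ Elena ∩ Yara ∩ Arjun: 12:10-13:15.
Gabriel ∩ Ugo ∩ Elena ∩ Yara ∩ Arjun ∩ Chen: ∅.
There is no time when everyone is free.
No common window is at least 30 minutes long.

none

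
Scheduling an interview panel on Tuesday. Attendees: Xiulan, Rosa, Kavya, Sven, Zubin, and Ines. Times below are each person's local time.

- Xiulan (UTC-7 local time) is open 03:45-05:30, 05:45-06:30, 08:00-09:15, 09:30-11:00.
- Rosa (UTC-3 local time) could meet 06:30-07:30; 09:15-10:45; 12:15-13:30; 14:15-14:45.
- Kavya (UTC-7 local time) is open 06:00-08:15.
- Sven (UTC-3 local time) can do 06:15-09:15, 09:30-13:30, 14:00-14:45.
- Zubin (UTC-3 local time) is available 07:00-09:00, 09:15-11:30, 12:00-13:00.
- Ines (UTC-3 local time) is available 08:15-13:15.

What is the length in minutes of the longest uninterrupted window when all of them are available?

30

Xiulan in UTC: 10:45-12:30, 12:45-13:30, 15:00-16:15, 16:30-18:00 (add 7h to convert from UTC-7).
Rosa in UTC: 09:30-10:30, 12:15-13:45, 15:15-16:30, 17:15-17:45 (add 3h to convert from UTC-3).
Kavya in UTC: 13:00-15:15 (add 7h to convert from UTC-7).
Sven in UTC: 09:15-12:15, 12:30-16:30, 17:00-17:45 (add 3h to convert from UTC-3).
Zubin in UTC: 10:00-12:00, 12:15-14:30, 15:00-16:00 (add 3h to convert from UTC-3).
Ines in UTC: 11:15-16:15 (add 3h to convert from UTC-3).
Xiulan ∩ Rosa: 12:15-12:30, 12:45-13:30, 15:15-16:15, 17:15-17:45.
Xiulan ∩ Rosa ∩ Kavya: 13:00-13:30.
Xiulan ∩ Rosa ∩ Kavya ∩ Sven: 13:00-13:30.
Xiulan ∩ Rosa ∩ Kavya ∩ Sven ∩ Zubin: 13:00-13:30.
Xiulan ∩ Rosa ∩ Kavya ∩ Sven ∩ Zubin ∩ Ines: 13:00-13:30.
The longest is 13:00-13:30 at 30 minutes.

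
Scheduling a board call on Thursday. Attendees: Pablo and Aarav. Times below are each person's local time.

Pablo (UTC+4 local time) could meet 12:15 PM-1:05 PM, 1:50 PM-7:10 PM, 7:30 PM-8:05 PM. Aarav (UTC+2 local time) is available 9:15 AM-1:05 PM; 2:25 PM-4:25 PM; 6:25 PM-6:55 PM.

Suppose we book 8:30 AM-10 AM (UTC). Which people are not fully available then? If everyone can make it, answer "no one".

Pablo in UTC: 08:15-09:05, 09:50-15:10, 15:30-16:05 (subtract 4h to convert from UTC+4).
Aarav in UTC: 07:15-11:05, 12:25-14:25, 16:25-16:55 (subtract 2h to convert from UTC+2).
Pablo: not fully free for 08:30-10:00. Aarav: free for 08:30-10:00.

Pablo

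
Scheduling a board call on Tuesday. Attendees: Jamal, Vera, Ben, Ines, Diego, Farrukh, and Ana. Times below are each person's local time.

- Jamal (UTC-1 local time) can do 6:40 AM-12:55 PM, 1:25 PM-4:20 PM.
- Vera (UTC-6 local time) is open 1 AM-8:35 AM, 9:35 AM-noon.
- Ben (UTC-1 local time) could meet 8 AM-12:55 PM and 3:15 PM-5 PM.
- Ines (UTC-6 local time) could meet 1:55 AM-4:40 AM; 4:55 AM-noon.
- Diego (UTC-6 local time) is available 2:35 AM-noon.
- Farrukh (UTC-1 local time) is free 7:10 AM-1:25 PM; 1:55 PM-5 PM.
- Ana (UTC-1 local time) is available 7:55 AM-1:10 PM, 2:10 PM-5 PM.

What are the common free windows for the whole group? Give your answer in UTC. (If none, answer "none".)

09:00-10:40, 10:55-13:55, 16:15-17:20

Jamal in UTC: 07:40-13:55, 14:25-17:20 (add 1h to convert from UTC-1).
Vera in UTC: 07:00-14:35, 15:35-18:00 (add 6h to convert from UTC-6).
Ben in UTC: 09:00-13:55, 16:15-18:00 (add 1h to convert from UTC-1).
Ines in UTC: 07:55-10:40, 10:55-18:00 (add 6h to convert from UTC-6).
Diego in UTC: 08:35-18:00 (add 6h to convert from UTC-6).
Farrukh in UTC: 08:10-14:25, 14:55-18:00 (add 1h to convert from UTC-1).
Ana in UTC: 08:55-14:10, 15:10-18:00 (add 1h to convert from UTC-1).
Jamal ∩ Vera: 07:40-13:55, 14:25-14:35, 15:35-17:20.
Jamal ∩ Vera ∩ Ben: 09:00-13:55, 16:15-17:20.
Jamal ∩ Vera ∩ Ben ∩ Ines: 09:00-10:40, 10:55-13:55, 16:15-17:20.
Jamal ∩ Vera ∩ Ben ∩ Ines ∩ Diego: 09:00-10:40, 10:55-13:55, 16:15-17:20.
Jamal ∩ Vera ∩ Ben ∩ Ines ∩ Diego ∩ Farrukh: 09:00-10:40, 10:55-13:55, 16:15-17:20.
Jamal ∩ Vera ∩ Ben ∩ Ines ∩ Diego ∩ Farrukh ∩ Ana: 09:00-10:40, 10:55-13:55, 16:15-17:20.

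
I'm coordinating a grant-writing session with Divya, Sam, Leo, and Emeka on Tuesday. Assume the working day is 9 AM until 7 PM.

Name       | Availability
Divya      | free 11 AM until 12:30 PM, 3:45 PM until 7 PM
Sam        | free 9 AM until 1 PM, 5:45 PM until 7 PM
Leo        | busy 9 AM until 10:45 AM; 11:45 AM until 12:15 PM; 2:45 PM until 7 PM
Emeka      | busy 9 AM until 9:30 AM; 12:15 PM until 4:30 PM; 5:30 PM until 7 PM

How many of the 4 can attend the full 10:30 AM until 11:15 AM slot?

Divya free: 11:00-12:30, 15:45-19:00.
Sam free: 09:00-13:00, 17:45-19:00.
Leo free: 10:45-11:45, 12:15-14:45 (invert busy blocks within the working day).
Emeka free: 09:30-12:15, 16:30-17:30 (invert busy blocks within the working day).
Sam and Emeka can make the full 10:30-11:15 slot — that's 2.

2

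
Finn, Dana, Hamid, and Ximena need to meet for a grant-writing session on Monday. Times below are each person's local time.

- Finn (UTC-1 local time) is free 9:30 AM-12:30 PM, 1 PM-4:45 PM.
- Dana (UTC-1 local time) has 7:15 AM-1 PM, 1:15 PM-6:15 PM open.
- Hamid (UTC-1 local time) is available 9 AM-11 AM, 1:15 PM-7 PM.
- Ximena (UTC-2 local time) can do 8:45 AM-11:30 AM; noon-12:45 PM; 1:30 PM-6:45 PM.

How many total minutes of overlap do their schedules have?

Finn in UTC: 10:30-13:30, 14:00-17:45 (add 1h to convert from UTC-1).
Dana in UTC: 08:15-14:00, 14:15-19:15 (add 1h to convert from UTC-1).
Hamid in UTC: 10:00-12:00, 14:15-20:00 (add 1h to convert from UTC-1).
Ximena in UTC: 10:45-13:30, 14:00-14:45, 15:30-20:45 (add 2h to convert from UTC-2).
Finn ∩ Dana: 10:30-13:30, 14:15-17:45.
Finn ∩ Dana ∩ Hamid: 10:30-12:00, 14:15-17:45.
Finn ∩ Dana ∩ Hamid ∩ Ximena: 10:45-12:00, 14:15-14:45, 15:30-17:45.
Summing the common windows: 75 + 30 + 135 = 240 minutes.

240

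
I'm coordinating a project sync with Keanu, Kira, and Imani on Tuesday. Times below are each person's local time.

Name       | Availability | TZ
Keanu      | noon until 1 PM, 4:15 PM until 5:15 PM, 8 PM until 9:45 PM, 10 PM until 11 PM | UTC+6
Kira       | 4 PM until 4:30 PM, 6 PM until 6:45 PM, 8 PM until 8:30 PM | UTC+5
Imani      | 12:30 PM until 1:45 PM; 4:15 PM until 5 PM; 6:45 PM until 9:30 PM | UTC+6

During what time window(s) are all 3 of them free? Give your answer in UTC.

15:00-15:30

Keanu in UTC: 06:00-07:00, 10:15-11:15, 14:00-15:45, 16:00-17:00 (subtract 6h to convert from UTC+6).
Kira in UTC: 11:00-11:30, 13:00-13:45, 15:00-15:30 (subtract 5h to convert from UTC+5).
Imani in UTC: 06:30-07:45, 10:15-11:00, 12:45-15:30 (subtract 6h to convert from UTC+6).
Keanu ∩ Kira: 11:00-11:15, 15:00-15:30.
Keanu ∩ Kira ∩ Imani: 15:00-15:30.
Those are the intersection windows.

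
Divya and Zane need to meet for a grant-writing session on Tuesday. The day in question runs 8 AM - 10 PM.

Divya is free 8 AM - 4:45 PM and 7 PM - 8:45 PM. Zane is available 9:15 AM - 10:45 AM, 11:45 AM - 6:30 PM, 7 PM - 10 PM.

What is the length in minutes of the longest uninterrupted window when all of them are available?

300

Divya ∩ Zane: 09:15-10:45, 11:45-16:45, 19:00-20:45.
Those are the intersection windows.
The longest is 11:45-16:45 at 300 minutes.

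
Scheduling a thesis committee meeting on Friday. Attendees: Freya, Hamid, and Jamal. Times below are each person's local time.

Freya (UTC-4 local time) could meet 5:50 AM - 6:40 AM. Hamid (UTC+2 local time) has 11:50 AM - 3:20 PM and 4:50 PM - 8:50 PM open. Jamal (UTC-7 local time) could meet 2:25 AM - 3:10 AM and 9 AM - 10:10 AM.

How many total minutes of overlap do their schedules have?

Freya in UTC: 09:50-10:40 (add 4h to convert from UTC-4).
Hamid in UTC: 09:50-13:20, 14:50-18:50 (subtract 2h to convert from UTC+2).
Jamal in UTC: 09:25-10:10, 16:00-17:10 (add 7h to convert from UTC-7).
Freya ∩ Hamid: 09:50-10:40.
Freya ∩ Hamid ∩ Jamal: 09:50-10:10.
That's a single block of 20 minutes.

20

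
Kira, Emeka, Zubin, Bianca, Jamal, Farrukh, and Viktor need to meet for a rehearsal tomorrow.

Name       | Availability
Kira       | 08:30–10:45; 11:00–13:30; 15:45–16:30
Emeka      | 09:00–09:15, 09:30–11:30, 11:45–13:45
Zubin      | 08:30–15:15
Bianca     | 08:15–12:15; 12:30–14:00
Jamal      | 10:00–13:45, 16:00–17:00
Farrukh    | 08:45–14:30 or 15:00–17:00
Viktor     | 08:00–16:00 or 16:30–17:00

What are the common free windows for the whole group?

10:00-10:45, 11:00-11:30, 11:45-12:15, 12:30-13:30

Kira ∩ Emeka: 09:00-09:15, 09:30-10:45, 11:00-11:30, 11:45-13:30.
Kira ∩ Emeka ∩ Zubin: 09:00-09:15, 09:30-10:45, 11:00-11:30, 11:45-13:30.
Kira ∩ Emeka ∩ Zubin ∩ Bianca: 09:00-09:15, 09:30-10:45, 11:00-11:30, 11:45-12:15, 12:30-13:30.
Kira ∩ Emeka ∩ Zubin ∩ Bianca ∩ Jamal: 10:00-10:45, 11:00-11:30, 11:45-12:15, 12:30-13:30.
Kira ∩ Emeka ∩ Zubin ∩ Bianca ∩ Jamal ∩ Farrukh: 10:00-10:45, 11:00-11:30, 11:45-12:15, 12:30-13:30.
Kira ∩ Emeka ∩ Zubin ∩ Bianca ∩ Jamal ∩ Farrukh ∩ Viktor: 10:00-10:45, 11:00-11:30, 11:45-12:15, 12:30-13:30.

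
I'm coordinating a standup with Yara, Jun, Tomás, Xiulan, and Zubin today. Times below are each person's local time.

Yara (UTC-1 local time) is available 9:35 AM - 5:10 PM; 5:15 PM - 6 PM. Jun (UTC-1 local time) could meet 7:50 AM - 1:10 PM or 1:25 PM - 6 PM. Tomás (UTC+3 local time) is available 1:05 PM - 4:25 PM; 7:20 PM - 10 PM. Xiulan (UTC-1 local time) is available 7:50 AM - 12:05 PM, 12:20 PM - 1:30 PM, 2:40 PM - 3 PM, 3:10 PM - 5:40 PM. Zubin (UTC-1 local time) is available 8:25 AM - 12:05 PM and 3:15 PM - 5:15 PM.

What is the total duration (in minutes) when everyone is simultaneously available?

260

Yara in UTC: 10:35-18:10, 18:15-19:00 (add 1h to convert from UTC-1).
Jun in UTC: 08:50-14:10, 14:25-19:00 (add 1h to convert from UTC-1).
Tomás in UTC: 10:05-13:25, 16:20-19:00 (subtract 3h to convert from UTC+3).
Xiulan in UTC: 08:50-13:05, 13:20-14:30, 15:40-16:00, 16:10-18:40 (add 1h to convert from UTC-1).
Zubin in UTC: 09:25-13:05, 16:15-18:15 (add 1h to convert from UTC-1).
Yara ∩ Jun: 10:35-14:10, 14:25-18:10, 18:15-19:00.
Yara ∩ Jun ∩ Tomás: 10:35-13:25, 16:20-18:10, 18:15-19:00.
Yara ∩ Jun ∩ Tomás ∩ Xiulan: 10:35-13:05, 13:20-13:25, 16:20-18:10, 18:15-18:40.
Yara ∩ Jun ∩ Tomás ∩ Xiulan ∩ Zubin: 10:35-13:05, 16:20-18:10.
Summing the common windows: 150 + 110 = 260 minutes.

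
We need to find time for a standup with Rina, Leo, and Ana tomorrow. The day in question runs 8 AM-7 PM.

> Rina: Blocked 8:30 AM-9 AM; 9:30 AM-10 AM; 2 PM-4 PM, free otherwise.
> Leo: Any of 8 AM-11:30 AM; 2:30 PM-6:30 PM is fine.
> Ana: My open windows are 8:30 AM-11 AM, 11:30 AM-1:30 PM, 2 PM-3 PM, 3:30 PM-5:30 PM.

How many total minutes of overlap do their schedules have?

Rina free: 08:00-08:30, 09:00-09:30, 10:00-14:00, 16:00-19:00 (invert busy blocks within the working day).
Leo free: 08:00-11:30, 14:30-18:30.
Ana free: 08:30-11:00, 11:30-13:30, 14:00-15:00, 15:30-17:30.
Rina ∩ Leo: 08:00-08:30, 09:00-09:30, 10:00-11:30, 16:00-18:30.
Rina ∩ Leo ∩ Ana: 09:00-09:30, 10:00-11:00, 16:00-17:30.
Summing the common windows: 30 + 60 + 90 = 180 minutes.

180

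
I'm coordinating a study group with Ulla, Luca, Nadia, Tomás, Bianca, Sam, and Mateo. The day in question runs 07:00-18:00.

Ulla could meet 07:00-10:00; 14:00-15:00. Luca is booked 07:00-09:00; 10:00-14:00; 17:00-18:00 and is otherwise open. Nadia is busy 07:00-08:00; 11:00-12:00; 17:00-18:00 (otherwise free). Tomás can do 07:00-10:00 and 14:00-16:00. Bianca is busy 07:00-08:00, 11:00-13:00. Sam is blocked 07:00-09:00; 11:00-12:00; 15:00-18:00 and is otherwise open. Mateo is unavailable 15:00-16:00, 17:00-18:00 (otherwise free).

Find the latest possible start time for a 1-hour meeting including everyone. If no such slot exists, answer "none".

Ulla free: 07:00-10:00, 14:00-15:00.
Luca free: 09:00-10:00, 14:00-17:00 (invert busy blocks within the working day).
Nadia free: 08:00-11:00, 12:00-17:00 (invert busy blocks within the working day).
Tomás free: 07:00-10:00, 14:00-16:00.
Bianca free: 08:00-11:00, 13:00-18:00 (invert busy blocks within the working day).
Sam free: 09:00-11:00, 12:00-15:00 (invert busy blocks within the working day).
Mateo free: 07:00-15:00, 16:00-17:00 (invert busy blocks within the working day).
Ulla ∩ Luca: 09:00-10:00, 14:00-15:00.
Ulla ∩ Luca ∩ Nadia: 09:00-10:00, 14:00-15:00.
Ulla ∩ Luca ∩ Nadia ∩ Tomás: 09:00-10:00, 14:00-15:00.
Ulla ∩ Luca ∩ Nadia ∩ Tomás ∩ Bianca: 09:00-10:00, 14:00-15:00.
Ulla ∩ Luca ∩ Nadia ∩ Tomás ∩ Bianca ∩ Sam: 09:00-10:00, 14:00-15:00.
Ulla ∩ Luca ∩ Nadia ∩ Tomás ∩ Bianca ∩ Sam ∩ Mateo: 09:00-10:00, 14:00-15:00.
The last common window of at least 60 minutes is 14:00-15:00; a 60-minute meeting can start as late as 14:00 and still end by 15:00.

14:00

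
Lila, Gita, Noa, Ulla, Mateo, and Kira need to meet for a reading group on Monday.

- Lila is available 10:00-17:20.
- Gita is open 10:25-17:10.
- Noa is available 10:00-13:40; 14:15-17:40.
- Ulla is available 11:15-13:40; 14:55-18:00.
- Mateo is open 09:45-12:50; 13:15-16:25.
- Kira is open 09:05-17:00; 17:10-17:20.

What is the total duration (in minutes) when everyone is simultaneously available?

210

Lila ∩ Gita: 10:25-17:10.
Lila ∩ Gita ∩ Noa: 10:25-13:40, 14:15-17:10.
Lila ∩ Gita ∩ Noa ∩ Ulla: 11:15-13:40, 14:55-17:10.
Lila ∩ Gita ∩ Noa ∩ Ulla ∩ Mateo: 11:15-12:50, 13:15-13:40, 14:55-16:25.
Lila ∩ Gita ∩ Noa ∩ Ulla ∩ Mateo ∩ Kira: 11:15-12:50, 13:15-13:40, 14:55-16:25.
Summing the common windows: 95 + 25 + 90 = 210 minutes.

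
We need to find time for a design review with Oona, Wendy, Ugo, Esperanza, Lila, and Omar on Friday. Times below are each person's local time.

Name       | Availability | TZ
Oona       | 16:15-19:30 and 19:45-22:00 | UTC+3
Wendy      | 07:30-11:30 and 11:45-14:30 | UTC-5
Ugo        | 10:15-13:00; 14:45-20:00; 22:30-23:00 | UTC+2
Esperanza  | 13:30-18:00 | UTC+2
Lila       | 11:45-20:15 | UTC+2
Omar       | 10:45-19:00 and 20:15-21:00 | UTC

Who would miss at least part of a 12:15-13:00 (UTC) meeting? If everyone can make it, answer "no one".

Oona in UTC: 13:15-16:30, 16:45-19:00 (subtract 3h to convert from UTC+3).
Wendy in UTC: 12:30-16:30, 16:45-19:30 (add 5h to convert from UTC-5).
Ugo in UTC: 08:15-11:00, 12:45-18:00, 20:30-21:00 (subtract 2h to convert from UTC+2).
Esperanza in UTC: 11:30-16:00 (subtract 2h to convert from UTC+2).
Lila in UTC: 09:45-18:15 (subtract 2h to convert from UTC+2).
Omar in UTC: 10:45-19:00, 20:15-21:00.
Oona: not fully free for 12:15-13:00. Wendy: not fully free for 12:15-13:00. Ugo: not fully free for 12:15-13:00. Esperanza: free for 12:15-13:00. Lila: free for 12:15-13:00. Omar: free for 12:15-13:00.

Oona, Ugo, Wendy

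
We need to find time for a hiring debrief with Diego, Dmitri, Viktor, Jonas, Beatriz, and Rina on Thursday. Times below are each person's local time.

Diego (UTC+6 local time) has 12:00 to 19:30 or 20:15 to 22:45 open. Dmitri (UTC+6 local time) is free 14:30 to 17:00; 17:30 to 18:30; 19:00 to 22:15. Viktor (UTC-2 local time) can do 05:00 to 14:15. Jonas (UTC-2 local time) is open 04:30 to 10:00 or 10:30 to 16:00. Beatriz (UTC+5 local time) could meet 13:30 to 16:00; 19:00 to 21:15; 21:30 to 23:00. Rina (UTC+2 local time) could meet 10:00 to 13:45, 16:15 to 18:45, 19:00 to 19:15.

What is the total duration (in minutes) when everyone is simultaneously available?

Diego in UTC: 06:00-13:30, 14:15-16:45 (subtract 6h to convert from UTC+6).
Dmitri in UTC: 08:30-11:00, 11:30-12:30, 13:00-16:15 (subtract 6h to convert from UTC+6).
Viktor in UTC: 07:00-16:15 (add 2h to convert from UTC-2).
Jonas in UTC: 06:30-12:00, 12:30-18:00 (add 2h to convert from UTC-2).
Beatriz in UTC: 08:30-11:00, 14:00-16:15, 16:30-18:00 (subtract 5h to convert from UTC+5).
Rina in UTC: 08:00-11:45, 14:15-16:45, 17:00-17:15 (subtract 2h to convert from UTC+2).
Diego ∩ Dmitri: 08:30-11:00, 11:30-12:30, 13:00-13:30, 14:15-16:15.
Diego ∩ Dmitri ∩ Viktor: 08:30-11:00, 11:30-12:30, 13:00-13:30, 14:15-16:15.
Diego ∩ Dmitri ∩ Viktor ∩ Jonas: 08:30-11:00, 11:30-12:00, 13:00-13:30, 14:15-16:15.
Diego ∩ Dmitri ∩ Viktor ∩ Jonas ∩ Beatriz: 08:30-11:00, 14:15-16:15.
Diego ∩ Dmitri ∩ Viktor ∩ Jonas ∩ Beatriz ∩ Rina: 08:30-11:00, 14:15-16:15.
Summing the common windows: 150 + 120 = 270 minutes.

270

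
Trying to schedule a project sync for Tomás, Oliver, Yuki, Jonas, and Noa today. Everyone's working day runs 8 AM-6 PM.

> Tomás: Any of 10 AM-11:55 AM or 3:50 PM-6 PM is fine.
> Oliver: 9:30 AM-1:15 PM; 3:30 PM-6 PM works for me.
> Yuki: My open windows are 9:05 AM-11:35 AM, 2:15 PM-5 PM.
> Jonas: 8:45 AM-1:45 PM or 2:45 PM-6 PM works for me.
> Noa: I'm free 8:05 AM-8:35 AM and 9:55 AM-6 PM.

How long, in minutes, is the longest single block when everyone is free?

Tomás ∩ Oliver: 10:00-11:55, 15:50-18:00.
Tomás ∩ Oliver ∩ Yuki: 10:00-11:35, 15:50-17:00.
Tomás ∩ Oliver ∩ Yuki ∩ Jonas: 10:00-11:35, 15:50-17:00.
Tomás ∩ Oliver ∩ Yuki ∩ Jonas ∩ Noa: 10:00-11:35, 15:50-17:00.
So the common availability across everyone is 10:00-11:35, 15:50-17:00.
The longest is 10:00-11:35 at 95 minutes.

95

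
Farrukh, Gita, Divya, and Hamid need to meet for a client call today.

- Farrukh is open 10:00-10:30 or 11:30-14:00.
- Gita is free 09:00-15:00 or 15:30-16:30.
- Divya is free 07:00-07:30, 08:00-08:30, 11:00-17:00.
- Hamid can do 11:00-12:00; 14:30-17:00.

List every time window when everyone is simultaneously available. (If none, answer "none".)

11:30-12:00

Farrukh ∩ Gita: 10:00-10:30, 11:30-14:00.
Farrukh ∩ Gita ∩ Divya: 11:30-14:00.
Farrukh ∩ Gita ∩ Divya ∩ Hamid: 11:30-12:00.
Those are the intersection windows.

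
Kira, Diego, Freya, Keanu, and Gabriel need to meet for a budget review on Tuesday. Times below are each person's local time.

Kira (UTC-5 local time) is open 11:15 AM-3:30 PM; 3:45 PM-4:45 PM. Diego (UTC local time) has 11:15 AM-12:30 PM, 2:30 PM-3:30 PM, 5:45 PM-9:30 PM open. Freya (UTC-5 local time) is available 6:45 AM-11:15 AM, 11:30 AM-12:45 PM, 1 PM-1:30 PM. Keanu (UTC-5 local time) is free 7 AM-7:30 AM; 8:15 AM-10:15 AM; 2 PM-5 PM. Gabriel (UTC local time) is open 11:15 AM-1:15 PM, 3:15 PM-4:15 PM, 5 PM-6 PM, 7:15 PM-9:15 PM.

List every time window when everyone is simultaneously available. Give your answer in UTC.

none

Kira in UTC: 16:15-20:30, 20:45-21:45 (add 5h to convert from UTC-5).
Diego in UTC: 11:15-12:30, 14:30-15:30, 17:45-21:30.
Freya in UTC: 11:45-16:15, 16:30-17:45, 18:00-18:30 (add 5h to convert from UTC-5).
Keanu in UTC: 12:00-12:30, 13:15-15:15, 19:00-22:00 (add 5h to convert from UTC-5).
Gabriel in UTC: 11:15-13:15, 15:15-16:15, 17:00-18:00, 19:15-21:15.
Kira ∩ Diego: 17:45-20:30, 20:45-21:30.
Kira ∩ Diego ∩ Freya: 18:00-18:30.
Kira ∩ Diego ∩ Freya ∩ Keanu: ∅.
Kira ∩ Diego ∩ Freya ∩ Keanu ∩ Gabriel: ∅.
There is no time when everyone is free.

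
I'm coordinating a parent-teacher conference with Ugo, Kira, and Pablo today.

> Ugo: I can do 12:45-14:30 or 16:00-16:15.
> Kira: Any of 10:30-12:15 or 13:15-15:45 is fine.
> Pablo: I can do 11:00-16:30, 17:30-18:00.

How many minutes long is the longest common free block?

Ugo ∩ Kira: 13:15-14:30.
Ugo ∩ Kira ∩ Pablo: 13:15-14:30.
Those are the intersection windows.
The longest is 13:15-14:30 at 75 minutes.

75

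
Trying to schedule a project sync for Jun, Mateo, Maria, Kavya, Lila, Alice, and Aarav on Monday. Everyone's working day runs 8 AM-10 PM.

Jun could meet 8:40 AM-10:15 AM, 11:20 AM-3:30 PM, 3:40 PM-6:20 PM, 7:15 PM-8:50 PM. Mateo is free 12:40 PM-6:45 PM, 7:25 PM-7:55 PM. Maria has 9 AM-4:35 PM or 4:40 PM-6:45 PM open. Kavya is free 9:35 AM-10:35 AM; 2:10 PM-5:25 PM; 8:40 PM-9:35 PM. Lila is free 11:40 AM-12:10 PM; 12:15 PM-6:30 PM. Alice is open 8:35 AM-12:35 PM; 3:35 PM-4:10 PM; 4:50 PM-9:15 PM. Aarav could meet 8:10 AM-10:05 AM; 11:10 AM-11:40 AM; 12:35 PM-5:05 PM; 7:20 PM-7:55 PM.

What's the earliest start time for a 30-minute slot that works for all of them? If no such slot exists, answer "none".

Jun ∩ Mateo: 12:40-15:30, 15:40-18:20, 19:25-19:55.
Jun ∩ Mateo ∩ Maria: 12:40-15:30, 15:40-16:35, 16:40-18:20.
Jun ∩ Mateo ∩ Maria ∩ Kavya: 14:10-15:30, 15:40-16:35, 16:40-17:25.
Jun ∩ Mateo ∩ Maria ∩ Kavya ∩ Lila: 14:10-15:30, 15:40-16:35, 16:40-17:25.
Jun ∩ Mateo ∩ Maria ∩ Kavya ∩ Lila ∩ Alice: 15:40-16:10, 16:50-17:25.
Jun ∩ Mateo ∩ Maria ∩ Kavya ∩ Lila ∩ Alice ∩ Aarav: 15:40-16:10, 16:50-17:05.
The first common window of at least 30 minutes is 15:40-16:10, so the earliest start is 15:40.

15:40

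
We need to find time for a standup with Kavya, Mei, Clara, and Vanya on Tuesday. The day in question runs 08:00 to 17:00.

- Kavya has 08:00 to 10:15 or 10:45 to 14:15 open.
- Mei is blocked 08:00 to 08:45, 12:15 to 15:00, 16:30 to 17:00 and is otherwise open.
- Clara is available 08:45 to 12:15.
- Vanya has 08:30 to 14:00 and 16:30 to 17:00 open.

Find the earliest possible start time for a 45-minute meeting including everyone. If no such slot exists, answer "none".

08:45

Kavya free: 08:00-10:15, 10:45-14:15.
Mei free: 08:45-12:15, 15:00-16:30 (invert busy blocks within the working day).
Clara free: 08:45-12:15.
Vanya free: 08:30-14:00, 16:30-17:00.
Kavya ∩ Mei: 08:45-10:15, 10:45-12:15.
Kavya ∩ Mei ∩ Clara: 08:45-10:15, 10:45-12:15.
Kavya ∩ Mei ∩ Clara ∩ Vanya: 08:45-10:15, 10:45-12:15.
The first common window of at least 45 minutes is 08:45-10:15, so the earliest start is 08:45.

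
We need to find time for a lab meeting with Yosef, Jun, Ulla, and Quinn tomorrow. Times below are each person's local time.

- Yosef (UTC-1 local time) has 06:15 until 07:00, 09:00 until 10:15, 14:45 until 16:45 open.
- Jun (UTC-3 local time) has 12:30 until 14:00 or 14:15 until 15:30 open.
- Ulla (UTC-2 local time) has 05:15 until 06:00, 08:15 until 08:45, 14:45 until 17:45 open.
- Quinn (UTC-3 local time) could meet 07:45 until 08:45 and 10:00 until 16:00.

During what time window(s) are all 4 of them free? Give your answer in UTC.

Yosef in UTC: 07:15-08:00, 10:00-11:15, 15:45-17:45 (add 1h to convert from UTC-1).
Jun in UTC: 15:30-17:00, 17:15-18:30 (add 3h to convert from UTC-3).
Ulla in UTC: 07:15-08:00, 10:15-10:45, 16:45-19:45 (add 2h to convert from UTC-2).
Quinn in UTC: 10:45-11:45, 13:00-19:00 (add 3h to convert from UTC-3).
Yosef ∩ Jun: 15:45-17:00, 17:15-17:45.
Yosef ∩ Jun ∩ Ulla: 16:45-17:00, 17:15-17:45.
Yosef ∩ Jun ∩ Ulla ∩ Quinn: 16:45-17:00, 17:15-17:45.
So the common availability across everyone is 16:45-17:00, 17:15-17:45.

16:45-17:00, 17:15-17:45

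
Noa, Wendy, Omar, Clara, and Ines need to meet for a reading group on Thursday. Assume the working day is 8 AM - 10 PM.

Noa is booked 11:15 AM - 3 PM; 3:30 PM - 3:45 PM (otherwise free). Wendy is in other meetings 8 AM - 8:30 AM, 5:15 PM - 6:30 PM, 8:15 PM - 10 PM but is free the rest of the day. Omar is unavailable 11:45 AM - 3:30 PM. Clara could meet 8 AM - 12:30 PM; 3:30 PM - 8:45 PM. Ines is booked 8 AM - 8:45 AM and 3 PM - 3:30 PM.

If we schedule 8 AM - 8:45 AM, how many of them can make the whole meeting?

3

Noa free: 08:00-11:15, 15:00-15:30, 15:45-22:00 (invert busy blocks within the working day).
Wendy free: 08:30-17:15, 18:30-20:15 (invert busy blocks within the working day).
Omar free: 08:00-11:45, 15:30-22:00 (invert busy blocks within the working day).
Clara free: 08:00-12:30, 15:30-20:45.
Ines free: 08:45-15:00, 15:30-22:00 (invert busy blocks within the working day).
Noa, Omar, and Clara can make the full 08:00-08:45 slot — that's 3.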